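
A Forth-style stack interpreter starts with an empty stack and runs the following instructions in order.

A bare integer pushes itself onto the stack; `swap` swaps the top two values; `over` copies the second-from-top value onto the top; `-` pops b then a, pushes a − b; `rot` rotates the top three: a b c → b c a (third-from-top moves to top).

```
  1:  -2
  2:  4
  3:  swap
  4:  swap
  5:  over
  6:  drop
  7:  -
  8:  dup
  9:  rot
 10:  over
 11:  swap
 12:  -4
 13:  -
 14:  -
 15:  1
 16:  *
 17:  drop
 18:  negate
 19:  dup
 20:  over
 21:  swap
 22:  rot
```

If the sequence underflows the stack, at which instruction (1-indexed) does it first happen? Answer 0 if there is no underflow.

9

-2   : [-2]
4    : [-2, 4]
swap : [4, -2]
swap : [-2, 4]
over : [-2, 4, -2]
drop : [-2, 4]
-    : [-6]
dup  : [-6, -6]
rot  — needs 3 operands, stack has 2 → underflow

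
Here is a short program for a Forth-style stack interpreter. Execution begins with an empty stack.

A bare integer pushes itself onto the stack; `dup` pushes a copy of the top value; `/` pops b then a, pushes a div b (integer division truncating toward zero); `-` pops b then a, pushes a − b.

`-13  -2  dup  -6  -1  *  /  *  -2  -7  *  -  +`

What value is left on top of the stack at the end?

-27

-13  [-13]
-2   [-13, -2]
dup  [-13, -2, -2]
-6   [-13, -2, -2, -6]
-1   [-13, -2, -2, -6, -1]
*    [-13, -2, -2, 6]
/    [-13, -2, 0]
*    [-13, 0]
-2   [-13, 0, -2]
-7   [-13, 0, -2, -7]
*    [-13, 0, 14]
-    [-13, -14]
+    [-27]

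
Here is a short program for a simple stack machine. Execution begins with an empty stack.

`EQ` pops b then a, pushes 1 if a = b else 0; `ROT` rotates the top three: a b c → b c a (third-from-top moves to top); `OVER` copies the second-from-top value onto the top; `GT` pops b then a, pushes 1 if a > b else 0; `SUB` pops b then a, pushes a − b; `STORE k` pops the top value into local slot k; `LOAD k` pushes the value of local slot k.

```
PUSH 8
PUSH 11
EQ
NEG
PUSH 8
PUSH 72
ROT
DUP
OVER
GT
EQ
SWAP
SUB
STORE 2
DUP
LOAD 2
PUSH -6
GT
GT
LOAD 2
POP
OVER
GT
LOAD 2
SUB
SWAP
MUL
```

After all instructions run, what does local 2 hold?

-71

PUSH 8  : [8]
PUSH 11 : [8, 11]
EQ      : [0]
NEG     : [0]
PUSH 8  : [0, 8]
PUSH 72 : [0, 8, 72]
ROT     : [8, 72, 0]
DUP     : [8, 72, 0, 0]
OVER    : [8, 72, 0, 0, 0]
GT      : [8, 72, 0, 0]
EQ      : [8, 72, 1]
SWAP    : [8, 1, 72]
SUB     : [8, -71]
STORE 2 : [8]
DUP     : [8, 8]
LOAD 2  : [8, 8, -71]
PUSH -6 : [8, 8, -71, -6]
GT      : [8, 8, 0]
GT      : [8, 1]
LOAD 2  : [8, 1, -71]
POP     : [8, 1]
OVER    : [8, 1, 8]
GT      : [8, 0]
LOAD 2  : [8, 0, -71]
SUB     : [8, 71]
SWAP    : [71, 8]
MUL     : [568]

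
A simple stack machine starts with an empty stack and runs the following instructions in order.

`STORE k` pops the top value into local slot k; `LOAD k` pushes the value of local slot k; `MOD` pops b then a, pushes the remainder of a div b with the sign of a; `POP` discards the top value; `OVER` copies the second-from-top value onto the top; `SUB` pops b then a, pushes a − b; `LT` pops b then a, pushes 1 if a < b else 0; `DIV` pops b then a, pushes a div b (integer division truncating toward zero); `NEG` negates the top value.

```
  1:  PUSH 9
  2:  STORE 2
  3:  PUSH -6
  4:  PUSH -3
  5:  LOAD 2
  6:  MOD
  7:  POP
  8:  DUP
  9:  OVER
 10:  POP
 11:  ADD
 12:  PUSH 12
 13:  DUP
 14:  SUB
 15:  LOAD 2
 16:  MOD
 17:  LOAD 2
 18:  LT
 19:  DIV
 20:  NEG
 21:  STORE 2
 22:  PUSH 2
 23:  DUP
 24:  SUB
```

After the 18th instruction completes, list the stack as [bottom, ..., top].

PUSH 9   [9]
STORE 2  []
PUSH -6  [-6]
PUSH -3  [-6, -3]
LOAD 2   [-6, -3, 9]
MOD      [-6, -3]
POP      [-6]
DUP      [-6, -6]
OVER     [-6, -6, -6]
POP      [-6, -6]
ADD      [-12]
PUSH 12  [-12, 12]
DUP      [-12, 12, 12]
SUB      [-12, 0]
LOAD 2   [-12, 0, 9]
MOD      [-12, 0]
LOAD 2   [-12, 0, 9]
LT       [-12, 1]

[-12, 1]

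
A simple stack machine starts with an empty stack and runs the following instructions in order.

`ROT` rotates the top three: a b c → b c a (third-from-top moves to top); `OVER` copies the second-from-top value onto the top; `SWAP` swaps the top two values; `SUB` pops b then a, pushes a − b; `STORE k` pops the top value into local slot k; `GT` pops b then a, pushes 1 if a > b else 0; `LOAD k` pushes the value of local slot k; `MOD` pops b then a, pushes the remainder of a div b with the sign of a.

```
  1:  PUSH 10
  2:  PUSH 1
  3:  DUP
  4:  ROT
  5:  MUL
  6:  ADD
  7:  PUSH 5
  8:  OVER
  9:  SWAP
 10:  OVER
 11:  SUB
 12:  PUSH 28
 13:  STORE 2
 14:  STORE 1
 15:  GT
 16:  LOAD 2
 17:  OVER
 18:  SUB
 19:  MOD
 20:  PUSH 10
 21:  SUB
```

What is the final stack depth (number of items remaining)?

PUSH 10  [10]
PUSH 1   [10, 1]
DUP      [10, 1, 1]
ROT      [1, 1, 10]
MUL      [1, 10]
ADD      [11]
PUSH 5   [11, 5]
OVER     [11, 5, 11]
SWAP     [11, 11, 5]
OVER     [11, 11, 5, 11]
SUB      [11, 11, -6]
PUSH 28  [11, 11, -6, 28]
STORE 2  [11, 11, -6]
STORE 1  [11, 11]
GT       [0]
LOAD 2   [0, 28]
OVER     [0, 28, 0]
SUB      [0, 28]
MOD      [0]
PUSH 10  [0, 10]
SUB      [-10]

1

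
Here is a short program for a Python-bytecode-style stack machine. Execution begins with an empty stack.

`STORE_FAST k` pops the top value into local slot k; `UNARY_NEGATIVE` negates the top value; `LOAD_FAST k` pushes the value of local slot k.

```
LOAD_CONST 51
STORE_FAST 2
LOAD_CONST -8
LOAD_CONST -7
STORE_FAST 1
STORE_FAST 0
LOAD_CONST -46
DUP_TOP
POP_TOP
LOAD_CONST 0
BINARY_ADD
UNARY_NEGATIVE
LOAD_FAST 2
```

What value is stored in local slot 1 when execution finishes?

-7

LOAD_CONST 51  : [51]
STORE_FAST 2   : []
LOAD_CONST -8  : [-8]
LOAD_CONST -7  : [-8, -7]
STORE_FAST 1   : [-8]
STORE_FAST 0   : []
LOAD_CONST -46 : [-46]
DUP_TOP        : [-46, -46]
POP_TOP        : [-46]
LOAD_CONST 0   : [-46, 0]
BINARY_ADD     : [-46]
UNARY_NEGATIVE : [46]
LOAD_FAST 2    : [46, 51]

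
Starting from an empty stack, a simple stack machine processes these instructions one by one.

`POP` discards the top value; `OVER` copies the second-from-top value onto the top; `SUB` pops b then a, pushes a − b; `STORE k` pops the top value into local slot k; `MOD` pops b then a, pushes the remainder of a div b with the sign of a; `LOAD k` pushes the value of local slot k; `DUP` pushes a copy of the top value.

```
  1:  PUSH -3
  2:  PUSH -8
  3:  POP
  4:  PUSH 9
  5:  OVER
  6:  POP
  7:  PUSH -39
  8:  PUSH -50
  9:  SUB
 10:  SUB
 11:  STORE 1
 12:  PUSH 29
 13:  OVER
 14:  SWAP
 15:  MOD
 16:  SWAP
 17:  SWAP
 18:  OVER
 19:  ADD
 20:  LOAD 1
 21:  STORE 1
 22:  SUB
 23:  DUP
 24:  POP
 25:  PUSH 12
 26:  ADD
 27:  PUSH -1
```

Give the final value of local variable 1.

PUSH -3  : [-3]
PUSH -8  : [-3, -8]
POP      : [-3]
PUSH 9   : [-3, 9]
OVER     : [-3, 9, -3]
POP      : [-3, 9]
PUSH -39 : [-3, 9, -39]
PUSH -50 : [-3, 9, -39, -50]
SUB      : [-3, 9, 11]
SUB      : [-3, -2]
STORE 1  : [-3]
PUSH 29  : [-3, 29]
OVER     : [-3, 29, -3]
SWAP     : [-3, -3, 29]
MOD      : [-3, -3]
SWAP     : [-3, -3]
SWAP     : [-3, -3]
OVER     : [-3, -3, -3]
ADD      : [-3, -6]
LOAD 1   : [-3, -6, -2]
STORE 1  : [-3, -6]
SUB      : [3]
DUP      : [3, 3]
POP      : [3]
PUSH 12  : [3, 12]
ADD      : [15]
PUSH -1  : [15, -1]

-2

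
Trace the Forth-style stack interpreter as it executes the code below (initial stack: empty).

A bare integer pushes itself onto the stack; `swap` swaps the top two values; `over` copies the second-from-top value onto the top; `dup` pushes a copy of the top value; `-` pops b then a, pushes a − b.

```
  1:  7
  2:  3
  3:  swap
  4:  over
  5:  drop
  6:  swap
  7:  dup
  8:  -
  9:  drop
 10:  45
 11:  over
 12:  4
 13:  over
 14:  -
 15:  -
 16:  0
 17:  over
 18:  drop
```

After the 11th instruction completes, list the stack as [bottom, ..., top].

7    → 7
3    → 7 3
swap → 3 7
over → 3 7 3
drop → 3 7
swap → 7 3
dup  → 7 3 3
-    → 7 0
drop → 7
45   → 7 45
over → 7 45 7

[7, 45, 7]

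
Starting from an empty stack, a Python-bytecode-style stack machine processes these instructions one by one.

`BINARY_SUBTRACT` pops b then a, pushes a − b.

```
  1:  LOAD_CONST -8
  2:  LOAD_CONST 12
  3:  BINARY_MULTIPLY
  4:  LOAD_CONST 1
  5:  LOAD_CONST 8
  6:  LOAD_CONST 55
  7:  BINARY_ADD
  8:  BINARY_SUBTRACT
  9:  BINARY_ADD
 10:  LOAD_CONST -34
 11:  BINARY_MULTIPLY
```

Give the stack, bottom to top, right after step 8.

LOAD_CONST -8    [-8]
LOAD_CONST 12    [-8, 12]
BINARY_MULTIPLY  [-96]
LOAD_CONST 1     [-96, 1]
LOAD_CONST 8     [-96, 1, 8]
LOAD_CONST 55    [-96, 1, 8, 55]
BINARY_ADD       [-96, 1, 63]
BINARY_SUBTRACT  [-96, -62]

[-96, -62]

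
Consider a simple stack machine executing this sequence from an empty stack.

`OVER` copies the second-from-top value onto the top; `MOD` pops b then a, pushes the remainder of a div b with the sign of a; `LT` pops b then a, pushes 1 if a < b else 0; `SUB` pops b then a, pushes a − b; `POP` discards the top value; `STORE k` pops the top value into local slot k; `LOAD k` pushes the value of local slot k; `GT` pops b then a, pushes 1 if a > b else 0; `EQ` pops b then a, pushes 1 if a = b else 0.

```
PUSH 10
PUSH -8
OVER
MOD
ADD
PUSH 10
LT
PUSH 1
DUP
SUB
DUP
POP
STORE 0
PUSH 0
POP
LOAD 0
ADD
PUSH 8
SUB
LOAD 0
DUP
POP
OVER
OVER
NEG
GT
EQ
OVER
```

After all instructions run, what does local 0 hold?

0

PUSH 10 : 10
PUSH -8 : 10 -8
OVER    : 10 -8 10
MOD     : 10 -8
ADD     : 2
PUSH 10 : 2 10
LT      : 1
PUSH 1  : 1 1
DUP     : 1 1 1
SUB     : 1 0
DUP     : 1 0 0
POP     : 1 0
STORE 0 : 1
PUSH 0  : 1 0
POP     : 1
LOAD 0  : 1 0
ADD     : 1
PUSH 8  : 1 8
SUB     : -7
LOAD 0  : -7 0
DUP     : -7 0 0
POP     : -7 0
OVER    : -7 0 -7
OVER    : -7 0 -7 0
NEG     : -7 0 -7 0
GT      : -7 0 0
EQ      : -7 1
OVER    : -7 1 -7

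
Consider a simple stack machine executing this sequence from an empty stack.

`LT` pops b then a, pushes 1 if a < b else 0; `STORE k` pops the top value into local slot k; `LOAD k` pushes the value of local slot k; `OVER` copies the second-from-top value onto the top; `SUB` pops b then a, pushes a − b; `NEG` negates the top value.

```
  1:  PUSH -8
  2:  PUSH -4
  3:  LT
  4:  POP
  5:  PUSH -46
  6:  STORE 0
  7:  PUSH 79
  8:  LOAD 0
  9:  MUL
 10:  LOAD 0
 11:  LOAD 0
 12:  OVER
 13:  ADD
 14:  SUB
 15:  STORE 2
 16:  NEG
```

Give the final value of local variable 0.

PUSH -8  : [-8]
PUSH -4  : [-8, -4]
LT       : [1]
POP      : []
PUSH -46 : [-46]
STORE 0  : []
PUSH 79  : [79]
LOAD 0   : [79, -46]
MUL      : [-3634]
LOAD 0   : [-3634, -46]
LOAD 0   : [-3634, -46, -46]
OVER     : [-3634, -46, -46, -46]
ADD      : [-3634, -46, -92]
SUB      : [-3634, 46]
STORE 2  : [-3634]
NEG      : [3634]

-46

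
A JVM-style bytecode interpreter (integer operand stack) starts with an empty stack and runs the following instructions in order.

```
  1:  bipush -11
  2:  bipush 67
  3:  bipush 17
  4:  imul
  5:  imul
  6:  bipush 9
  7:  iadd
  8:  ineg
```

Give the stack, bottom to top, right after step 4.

[-11, 1139]

bipush -11 -> [-11]
bipush 67  -> [-11, 67]
bipush 17  -> [-11, 67, 17]
imul       -> [-11, 1139]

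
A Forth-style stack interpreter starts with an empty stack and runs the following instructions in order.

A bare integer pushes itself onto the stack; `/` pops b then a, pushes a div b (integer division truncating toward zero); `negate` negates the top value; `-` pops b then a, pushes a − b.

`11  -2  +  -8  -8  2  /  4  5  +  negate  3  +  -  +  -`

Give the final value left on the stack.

15

11     : 11
-2     : 11 -2
+      : 9
-8     : 9 -8
-8     : 9 -8 -8
2      : 9 -8 -8 2
/      : 9 -8 -4
4      : 9 -8 -4 4
5      : 9 -8 -4 4 5
+      : 9 -8 -4 9
negate : 9 -8 -4 -9
3      : 9 -8 -4 -9 3
+      : 9 -8 -4 -6
-      : 9 -8 2
+      : 9 -6
-      : 15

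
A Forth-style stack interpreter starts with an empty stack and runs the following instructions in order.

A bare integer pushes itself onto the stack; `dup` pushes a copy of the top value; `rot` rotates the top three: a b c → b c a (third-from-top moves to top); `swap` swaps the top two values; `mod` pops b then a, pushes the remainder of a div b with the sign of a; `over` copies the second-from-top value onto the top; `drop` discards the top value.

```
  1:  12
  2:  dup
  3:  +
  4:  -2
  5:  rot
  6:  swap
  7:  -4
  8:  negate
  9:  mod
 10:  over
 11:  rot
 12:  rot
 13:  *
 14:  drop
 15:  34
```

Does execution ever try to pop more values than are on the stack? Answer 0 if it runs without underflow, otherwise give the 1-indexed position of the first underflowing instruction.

5

12   [12]
dup  [12, 12]
+    [24]
-2   [24, -2]
rot  — needs 3 operands, stack has 2 → underflow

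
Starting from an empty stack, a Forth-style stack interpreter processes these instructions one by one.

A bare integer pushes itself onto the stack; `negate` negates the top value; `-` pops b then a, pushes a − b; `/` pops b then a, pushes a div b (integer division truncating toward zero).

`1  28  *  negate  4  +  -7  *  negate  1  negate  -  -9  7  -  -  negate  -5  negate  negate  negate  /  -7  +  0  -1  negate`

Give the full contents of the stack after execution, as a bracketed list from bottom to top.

1      -> 1
28     -> 1 28
*      -> 28
negate -> -28
4      -> -28 4
+      -> -24
-7     -> -24 -7
*      -> 168
negate -> -168
1      -> -168 1
negate -> -168 -1
-      -> -167
-9     -> -167 -9
7      -> -167 -9 7
-      -> -167 -16
-      -> -151
negate -> 151
-5     -> 151 -5
negate -> 151 5
negate -> 151 -5
negate -> 151 5
/      -> 30
-7     -> 30 -7
+      -> 23
0      -> 23 0
-1     -> 23 0 -1
negate -> 23 0 1

[23, 0, 1]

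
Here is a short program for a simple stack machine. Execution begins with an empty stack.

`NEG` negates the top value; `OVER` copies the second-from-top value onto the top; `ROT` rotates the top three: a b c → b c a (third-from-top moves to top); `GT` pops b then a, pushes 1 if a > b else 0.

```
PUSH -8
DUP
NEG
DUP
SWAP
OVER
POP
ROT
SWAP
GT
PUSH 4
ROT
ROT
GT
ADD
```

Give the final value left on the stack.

PUSH -8 : -8
DUP     : -8 -8
NEG     : -8 8
DUP     : -8 8 8
SWAP    : -8 8 8
OVER    : -8 8 8 8
POP     : -8 8 8
ROT     : 8 8 -8
SWAP    : 8 -8 8
GT      : 8 0
PUSH 4  : 8 0 4
ROT     : 0 4 8
ROT     : 4 8 0
GT      : 4 1
ADD     : 5

5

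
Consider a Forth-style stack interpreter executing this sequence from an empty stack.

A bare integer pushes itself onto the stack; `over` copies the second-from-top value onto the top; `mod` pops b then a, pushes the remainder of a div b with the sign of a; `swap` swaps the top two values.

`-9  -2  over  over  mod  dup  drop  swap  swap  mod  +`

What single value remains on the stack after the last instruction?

-9   → -9
-2   → -9 -2
over → -9 -2 -9
over → -9 -2 -9 -2
mod  → -9 -2 -1
dup  → -9 -2 -1 -1
drop → -9 -2 -1
swap → -9 -1 -2
swap → -9 -2 -1
mod  → -9 0
+    → -9

-9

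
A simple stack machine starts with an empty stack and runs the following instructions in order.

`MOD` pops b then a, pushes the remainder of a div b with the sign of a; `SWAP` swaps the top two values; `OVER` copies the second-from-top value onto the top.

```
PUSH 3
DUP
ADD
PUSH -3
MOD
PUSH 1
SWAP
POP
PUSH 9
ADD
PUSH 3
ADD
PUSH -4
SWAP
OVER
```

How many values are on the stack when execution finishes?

3

PUSH 3  -> 3
DUP     -> 3 3
ADD     -> 6
PUSH -3 -> 6 -3
MOD     -> 0
PUSH 1  -> 0 1
SWAP    -> 1 0
POP     -> 1
PUSH 9  -> 1 9
ADD     -> 10
PUSH 3  -> 10 3
ADD     -> 13
PUSH -4 -> 13 -4
SWAP    -> -4 13
OVER    -> -4 13 -4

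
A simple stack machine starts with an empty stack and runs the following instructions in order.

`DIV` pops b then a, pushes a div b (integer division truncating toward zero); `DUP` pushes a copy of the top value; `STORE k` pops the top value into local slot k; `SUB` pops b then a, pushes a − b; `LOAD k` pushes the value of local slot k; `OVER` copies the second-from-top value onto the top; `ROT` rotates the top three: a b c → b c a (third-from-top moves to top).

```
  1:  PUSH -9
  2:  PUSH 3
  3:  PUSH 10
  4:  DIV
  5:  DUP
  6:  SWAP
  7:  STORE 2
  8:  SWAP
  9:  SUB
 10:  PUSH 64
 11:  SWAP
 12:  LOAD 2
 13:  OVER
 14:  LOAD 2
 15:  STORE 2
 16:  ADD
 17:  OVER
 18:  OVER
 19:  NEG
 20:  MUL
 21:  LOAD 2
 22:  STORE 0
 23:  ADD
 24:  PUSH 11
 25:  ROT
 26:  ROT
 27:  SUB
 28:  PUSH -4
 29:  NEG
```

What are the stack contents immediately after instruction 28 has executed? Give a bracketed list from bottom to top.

PUSH -9 : -9
PUSH 3  : -9 3
PUSH 10 : -9 3 10
DIV     : -9 0
DUP     : -9 0 0
SWAP    : -9 0 0
STORE 2 : -9 0
SWAP    : 0 -9
SUB     : 9
PUSH 64 : 9 64
SWAP    : 64 9
LOAD 2  : 64 9 0
OVER    : 64 9 0 9
LOAD 2  : 64 9 0 9 0
STORE 2 : 64 9 0 9
ADD     : 64 9 9
OVER    : 64 9 9 9
OVER    : 64 9 9 9 9
NEG     : 64 9 9 9 -9
MUL     : 64 9 9 -81
LOAD 2  : 64 9 9 -81 0
STORE 0 : 64 9 9 -81
ADD     : 64 9 -72
PUSH 11 : 64 9 -72 11
ROT     : 64 -72 11 9
ROT     : 64 11 9 -72
SUB     : 64 11 81
PUSH -4 : 64 11 81 -4

[64, 11, 81, -4]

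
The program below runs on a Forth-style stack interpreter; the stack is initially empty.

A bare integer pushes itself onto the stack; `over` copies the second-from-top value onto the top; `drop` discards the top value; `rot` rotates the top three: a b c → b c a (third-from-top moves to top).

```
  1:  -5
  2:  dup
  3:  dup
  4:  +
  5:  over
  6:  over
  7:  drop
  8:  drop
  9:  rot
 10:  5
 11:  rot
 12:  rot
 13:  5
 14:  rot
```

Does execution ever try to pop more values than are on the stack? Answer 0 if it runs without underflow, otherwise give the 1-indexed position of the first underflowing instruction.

-5   -> [-5]
dup  -> [-5, -5]
dup  -> [-5, -5, -5]
+    -> [-5, -10]
over -> [-5, -10, -5]
over -> [-5, -10, -5, -10]
drop -> [-5, -10, -5]
drop -> [-5, -10]
rot  — needs 3 operands, stack has 2 → underflow

9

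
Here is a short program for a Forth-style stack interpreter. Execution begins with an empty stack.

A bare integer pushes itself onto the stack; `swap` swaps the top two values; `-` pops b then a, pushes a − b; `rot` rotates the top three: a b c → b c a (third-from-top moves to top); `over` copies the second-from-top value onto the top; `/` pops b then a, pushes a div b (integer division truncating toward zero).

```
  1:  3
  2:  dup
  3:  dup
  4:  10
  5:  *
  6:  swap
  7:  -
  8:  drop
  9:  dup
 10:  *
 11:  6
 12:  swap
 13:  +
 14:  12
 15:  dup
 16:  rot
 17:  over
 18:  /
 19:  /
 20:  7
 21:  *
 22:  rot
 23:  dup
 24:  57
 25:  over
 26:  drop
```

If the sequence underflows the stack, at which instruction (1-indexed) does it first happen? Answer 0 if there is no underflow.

22

3    -> 3
dup  -> 3 3
dup  -> 3 3 3
10   -> 3 3 3 10
*    -> 3 3 30
swap -> 3 30 3
-    -> 3 27
drop -> 3
dup  -> 3 3
*    -> 9
6    -> 9 6
swap -> 6 9
+    -> 15
12   -> 15 12
dup  -> 15 12 12
rot  -> 12 12 15
over -> 12 12 15 12
/    -> 12 12 1
/    -> 12 12
7    -> 12 12 7
*    -> 12 84
rot  — needs 3 operands, stack has 2 → underflow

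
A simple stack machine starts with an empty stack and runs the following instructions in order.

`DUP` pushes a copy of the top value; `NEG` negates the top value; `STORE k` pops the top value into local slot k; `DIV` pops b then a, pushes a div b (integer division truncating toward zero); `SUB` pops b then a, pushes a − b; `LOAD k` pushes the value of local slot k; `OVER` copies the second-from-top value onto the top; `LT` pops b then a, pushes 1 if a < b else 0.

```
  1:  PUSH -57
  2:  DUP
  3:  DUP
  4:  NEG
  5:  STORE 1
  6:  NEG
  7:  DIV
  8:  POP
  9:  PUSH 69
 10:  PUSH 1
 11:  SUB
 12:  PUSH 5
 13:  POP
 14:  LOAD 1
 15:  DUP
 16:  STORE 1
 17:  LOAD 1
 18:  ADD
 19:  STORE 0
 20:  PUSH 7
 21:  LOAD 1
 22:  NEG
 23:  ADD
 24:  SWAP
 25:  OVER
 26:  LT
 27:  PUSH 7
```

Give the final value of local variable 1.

PUSH -57  [-57]
DUP       [-57, -57]
DUP       [-57, -57, -57]
NEG       [-57, -57, 57]
STORE 1   [-57, -57]
NEG       [-57, 57]
DIV       [-1]
POP       []
PUSH 69   [69]
PUSH 1    [69, 1]
SUB       [68]
PUSH 5    [68, 5]
POP       [68]
LOAD 1    [68, 57]
DUP       [68, 57, 57]
STORE 1   [68, 57]
LOAD 1    [68, 57, 57]
ADD       [68, 114]
STORE 0   [68]
PUSH 7    [68, 7]
LOAD 1    [68, 7, 57]
NEG       [68, 7, -57]
ADD       [68, -50]
SWAP      [-50, 68]
OVER      [-50, 68, -50]
LT        [-50, 0]
PUSH 7    [-50, 0, 7]

57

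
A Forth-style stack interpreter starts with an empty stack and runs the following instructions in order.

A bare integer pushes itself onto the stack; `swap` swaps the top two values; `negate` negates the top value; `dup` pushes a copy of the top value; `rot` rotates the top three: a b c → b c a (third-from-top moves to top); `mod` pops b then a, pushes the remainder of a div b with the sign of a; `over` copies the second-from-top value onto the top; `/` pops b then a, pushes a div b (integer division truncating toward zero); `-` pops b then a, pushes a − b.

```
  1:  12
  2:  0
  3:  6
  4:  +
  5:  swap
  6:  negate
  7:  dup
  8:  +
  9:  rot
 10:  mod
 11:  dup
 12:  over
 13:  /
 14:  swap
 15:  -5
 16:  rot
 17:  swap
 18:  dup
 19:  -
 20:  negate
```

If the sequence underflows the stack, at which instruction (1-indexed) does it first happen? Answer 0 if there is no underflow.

9

12      [12]
0       [12, 0]
6       [12, 0, 6]
+       [12, 6]
swap    [6, 12]
negate  [6, -12]
dup     [6, -12, -12]
+       [6, -24]
rot  — needs 3 operands, stack has 2 → underflow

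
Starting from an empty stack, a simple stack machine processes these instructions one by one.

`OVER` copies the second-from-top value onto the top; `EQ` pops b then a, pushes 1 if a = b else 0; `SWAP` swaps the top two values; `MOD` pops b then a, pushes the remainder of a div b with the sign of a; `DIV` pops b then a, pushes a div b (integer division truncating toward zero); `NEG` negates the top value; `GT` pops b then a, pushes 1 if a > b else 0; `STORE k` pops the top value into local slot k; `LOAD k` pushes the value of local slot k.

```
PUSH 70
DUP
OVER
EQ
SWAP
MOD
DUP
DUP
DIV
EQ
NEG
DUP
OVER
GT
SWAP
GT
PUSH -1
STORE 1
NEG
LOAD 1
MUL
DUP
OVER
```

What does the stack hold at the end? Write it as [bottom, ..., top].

PUSH 70 -> 70
DUP     -> 70 70
OVER    -> 70 70 70
EQ      -> 70 1
SWAP    -> 1 70
MOD     -> 1
DUP     -> 1 1
DUP     -> 1 1 1
DIV     -> 1 1
EQ      -> 1
NEG     -> -1
DUP     -> -1 -1
OVER    -> -1 -1 -1
GT      -> -1 0
SWAP    -> 0 -1
GT      -> 1
PUSH -1 -> 1 -1
STORE 1 -> 1
NEG     -> -1
LOAD 1  -> -1 -1
MUL     -> 1
DUP     -> 1 1
OVER    -> 1 1 1

[1, 1, 1]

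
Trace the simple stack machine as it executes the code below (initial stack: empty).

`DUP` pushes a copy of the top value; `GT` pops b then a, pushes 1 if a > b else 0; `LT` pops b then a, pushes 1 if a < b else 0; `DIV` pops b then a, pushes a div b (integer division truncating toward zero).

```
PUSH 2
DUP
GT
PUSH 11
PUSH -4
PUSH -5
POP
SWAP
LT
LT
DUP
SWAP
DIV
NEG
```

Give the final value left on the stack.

-1

PUSH 2  : [2]
DUP     : [2, 2]
GT      : [0]
PUSH 11 : [0, 11]
PUSH -4 : [0, 11, -4]
PUSH -5 : [0, 11, -4, -5]
POP     : [0, 11, -4]
SWAP    : [0, -4, 11]
LT      : [0, 1]
LT      : [1]
DUP     : [1, 1]
SWAP    : [1, 1]
DIV     : [1]
NEG     : [-1]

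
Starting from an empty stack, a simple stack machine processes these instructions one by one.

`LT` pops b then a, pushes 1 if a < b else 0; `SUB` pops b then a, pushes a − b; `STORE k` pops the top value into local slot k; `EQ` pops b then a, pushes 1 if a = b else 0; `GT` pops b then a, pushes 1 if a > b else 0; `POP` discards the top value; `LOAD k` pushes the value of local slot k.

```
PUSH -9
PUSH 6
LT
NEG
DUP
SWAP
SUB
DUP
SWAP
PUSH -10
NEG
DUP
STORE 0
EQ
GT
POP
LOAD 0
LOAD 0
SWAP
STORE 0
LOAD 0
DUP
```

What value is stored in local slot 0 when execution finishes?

10

PUSH -9  : -9
PUSH 6   : -9 6
LT       : 1
NEG      : -1
DUP      : -1 -1
SWAP     : -1 -1
SUB      : 0
DUP      : 0 0
SWAP     : 0 0
PUSH -10 : 0 0 -10
NEG      : 0 0 10
DUP      : 0 0 10 10
STORE 0  : 0 0 10
EQ       : 0 0
GT       : 0
POP      : (empty)
LOAD 0   : 10
LOAD 0   : 10 10
SWAP     : 10 10
STORE 0  : 10
LOAD 0   : 10 10
DUP      : 10 10 10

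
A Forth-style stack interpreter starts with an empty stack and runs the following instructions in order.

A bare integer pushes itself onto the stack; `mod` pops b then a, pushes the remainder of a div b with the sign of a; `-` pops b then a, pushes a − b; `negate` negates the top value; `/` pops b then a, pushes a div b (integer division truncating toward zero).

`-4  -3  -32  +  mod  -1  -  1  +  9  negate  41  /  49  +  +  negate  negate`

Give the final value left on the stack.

-4     → -4
-3     → -4 -3
-32    → -4 -3 -32
+      → -4 -35
mod    → -4
-1     → -4 -1
-      → -3
1      → -3 1
+      → -2
9      → -2 9
negate → -2 -9
41     → -2 -9 41
/      → -2 0
49     → -2 0 49
+      → -2 49
+      → 47
negate → -47
negate → 47

47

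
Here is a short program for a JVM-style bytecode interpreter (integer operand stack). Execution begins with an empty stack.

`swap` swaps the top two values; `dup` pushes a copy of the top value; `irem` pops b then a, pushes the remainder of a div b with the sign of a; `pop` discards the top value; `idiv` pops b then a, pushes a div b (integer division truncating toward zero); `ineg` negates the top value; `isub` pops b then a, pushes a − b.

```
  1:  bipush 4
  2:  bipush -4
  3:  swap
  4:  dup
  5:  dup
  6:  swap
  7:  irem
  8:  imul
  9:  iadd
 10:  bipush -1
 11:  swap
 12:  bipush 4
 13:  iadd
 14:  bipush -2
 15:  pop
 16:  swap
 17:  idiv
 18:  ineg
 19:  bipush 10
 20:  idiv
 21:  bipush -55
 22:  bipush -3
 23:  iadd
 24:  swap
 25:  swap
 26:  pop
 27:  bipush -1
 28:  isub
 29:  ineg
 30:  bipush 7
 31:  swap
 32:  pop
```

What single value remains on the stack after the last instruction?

bipush 4    4
bipush -4   4 -4
swap        -4 4
dup         -4 4 4
dup         -4 4 4 4
swap        -4 4 4 4
irem        -4 4 0
imul        -4 0
iadd        -4
bipush -1   -4 -1
swap        -1 -4
bipush 4    -1 -4 4
iadd        -1 0
bipush -2   -1 0 -2
pop         -1 0
swap        0 -1
idiv        0
ineg        0
bipush 10   0 10
idiv        0
bipush -55  0 -55
bipush -3   0 -55 -3
iadd        0 -58
swap        -58 0
swap        0 -58
pop         0
bipush -1   0 -1
isub        1
ineg        -1
bipush 7    -1 7
swap        7 -1
pop         7

7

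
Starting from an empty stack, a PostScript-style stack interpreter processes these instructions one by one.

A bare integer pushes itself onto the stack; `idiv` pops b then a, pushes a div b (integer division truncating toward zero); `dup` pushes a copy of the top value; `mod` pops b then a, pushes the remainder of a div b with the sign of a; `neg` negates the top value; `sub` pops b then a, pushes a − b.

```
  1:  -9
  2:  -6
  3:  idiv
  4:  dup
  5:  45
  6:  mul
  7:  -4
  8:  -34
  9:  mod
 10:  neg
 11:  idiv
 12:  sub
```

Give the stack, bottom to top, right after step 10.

[1, 45, 4]

-9   → [-9]
-6   → [-9, -6]
idiv → [1]
dup  → [1, 1]
45   → [1, 1, 45]
mul  → [1, 45]
-4   → [1, 45, -4]
-34  → [1, 45, -4, -34]
mod  → [1, 45, -4]
neg  → [1, 45, 4]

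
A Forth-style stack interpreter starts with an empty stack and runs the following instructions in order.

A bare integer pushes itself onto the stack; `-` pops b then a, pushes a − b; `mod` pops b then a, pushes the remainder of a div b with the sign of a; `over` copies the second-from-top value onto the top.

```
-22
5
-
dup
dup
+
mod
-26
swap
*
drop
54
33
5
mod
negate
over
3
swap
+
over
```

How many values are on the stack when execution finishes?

-22     [-22]
5       [-22, 5]
-       [-27]
dup     [-27, -27]
dup     [-27, -27, -27]
+       [-27, -54]
mod     [-27]
-26     [-27, -26]
swap    [-26, -27]
*       [702]
drop    []
54      [54]
33      [54, 33]
5       [54, 33, 5]
mod     [54, 3]
negate  [54, -3]
over    [54, -3, 54]
3       [54, -3, 54, 3]
swap    [54, -3, 3, 54]
+       [54, -3, 57]
over    [54, -3, 57, -3]

4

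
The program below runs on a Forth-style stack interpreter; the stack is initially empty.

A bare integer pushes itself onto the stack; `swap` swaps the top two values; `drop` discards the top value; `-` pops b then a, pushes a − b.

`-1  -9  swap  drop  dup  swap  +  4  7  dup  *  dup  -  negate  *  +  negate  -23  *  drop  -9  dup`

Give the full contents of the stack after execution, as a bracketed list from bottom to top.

[-9, -9]

-1      -1
-9      -1 -9
swap    -9 -1
drop    -9
dup     -9 -9
swap    -9 -9
+       -18
4       -18 4
7       -18 4 7
dup     -18 4 7 7
*       -18 4 49
dup     -18 4 49 49
-       -18 4 0
negate  -18 4 0
*       -18 0
+       -18
negate  18
-23     18 -23
*       -414
drop    (empty)
-9      -9
dup     -9 -9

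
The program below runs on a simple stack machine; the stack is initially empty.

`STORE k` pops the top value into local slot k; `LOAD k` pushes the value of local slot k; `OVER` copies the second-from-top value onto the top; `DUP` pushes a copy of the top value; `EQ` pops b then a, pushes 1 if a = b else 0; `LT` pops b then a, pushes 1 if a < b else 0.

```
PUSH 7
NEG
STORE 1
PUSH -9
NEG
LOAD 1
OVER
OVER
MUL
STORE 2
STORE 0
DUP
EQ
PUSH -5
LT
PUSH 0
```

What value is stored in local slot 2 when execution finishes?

PUSH 7   7
NEG      -7
STORE 1  (empty)
PUSH -9  -9
NEG      9
LOAD 1   9 -7
OVER     9 -7 9
OVER     9 -7 9 -7
MUL      9 -7 -63
STORE 2  9 -7
STORE 0  9
DUP      9 9
EQ       1
PUSH -5  1 -5
LT       0
PUSH 0   0 0

-63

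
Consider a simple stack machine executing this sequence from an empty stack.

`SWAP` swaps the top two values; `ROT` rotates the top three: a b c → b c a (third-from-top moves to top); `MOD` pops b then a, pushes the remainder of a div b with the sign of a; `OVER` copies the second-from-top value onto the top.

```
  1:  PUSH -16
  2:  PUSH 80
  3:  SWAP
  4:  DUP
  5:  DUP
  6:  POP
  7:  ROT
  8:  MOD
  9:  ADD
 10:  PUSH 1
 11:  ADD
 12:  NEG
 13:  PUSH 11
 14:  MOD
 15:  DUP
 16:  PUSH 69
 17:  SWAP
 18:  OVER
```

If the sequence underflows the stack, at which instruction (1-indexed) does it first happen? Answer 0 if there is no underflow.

0

PUSH -16 → [-16]
PUSH 80  → [-16, 80]
SWAP     → [80, -16]
DUP      → [80, -16, -16]
DUP      → [80, -16, -16, -16]
POP      → [80, -16, -16]
ROT      → [-16, -16, 80]
MOD      → [-16, -16]
ADD      → [-32]
PUSH 1   → [-32, 1]
ADD      → [-31]
NEG      → [31]
PUSH 11  → [31, 11]
MOD      → [9]
DUP      → [9, 9]
PUSH 69  → [9, 9, 69]
SWAP     → [9, 69, 9]
OVER     → [9, 69, 9, 69]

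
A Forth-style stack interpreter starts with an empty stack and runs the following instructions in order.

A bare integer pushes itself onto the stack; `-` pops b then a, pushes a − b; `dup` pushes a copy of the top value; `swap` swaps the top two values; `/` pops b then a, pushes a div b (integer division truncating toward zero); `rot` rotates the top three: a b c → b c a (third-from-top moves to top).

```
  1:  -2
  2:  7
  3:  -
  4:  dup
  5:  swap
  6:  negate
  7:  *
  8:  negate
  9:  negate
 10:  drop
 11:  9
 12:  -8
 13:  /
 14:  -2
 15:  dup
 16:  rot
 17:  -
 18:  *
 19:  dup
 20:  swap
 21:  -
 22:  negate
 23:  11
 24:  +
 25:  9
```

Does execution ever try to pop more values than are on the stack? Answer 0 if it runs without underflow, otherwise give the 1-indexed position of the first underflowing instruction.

-2     : -2
7      : -2 7
-      : -9
dup    : -9 -9
swap   : -9 -9
negate : -9 9
*      : -81
negate : 81
negate : -81
drop   : (empty)
9      : 9
-8     : 9 -8
/      : -1
-2     : -1 -2
dup    : -1 -2 -2
rot    : -2 -2 -1
-      : -2 -1
*      : 2
dup    : 2 2
swap   : 2 2
-      : 0
negate : 0
11     : 0 11
+      : 11
9      : 11 9

0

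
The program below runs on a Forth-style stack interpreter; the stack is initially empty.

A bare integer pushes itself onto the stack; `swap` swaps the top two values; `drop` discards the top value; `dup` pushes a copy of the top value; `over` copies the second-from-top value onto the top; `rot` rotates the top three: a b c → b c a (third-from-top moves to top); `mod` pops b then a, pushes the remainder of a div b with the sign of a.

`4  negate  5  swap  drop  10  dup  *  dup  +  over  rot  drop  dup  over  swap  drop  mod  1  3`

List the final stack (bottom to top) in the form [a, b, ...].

4      : [4]
negate : [-4]
5      : [-4, 5]
swap   : [5, -4]
drop   : [5]
10     : [5, 10]
dup    : [5, 10, 10]
*      : [5, 100]
dup    : [5, 100, 100]
+      : [5, 200]
over   : [5, 200, 5]
rot    : [200, 5, 5]
drop   : [200, 5]
dup    : [200, 5, 5]
over   : [200, 5, 5, 5]
swap   : [200, 5, 5, 5]
drop   : [200, 5, 5]
mod    : [200, 0]
1      : [200, 0, 1]
3      : [200, 0, 1, 3]

[200, 0, 1, 3]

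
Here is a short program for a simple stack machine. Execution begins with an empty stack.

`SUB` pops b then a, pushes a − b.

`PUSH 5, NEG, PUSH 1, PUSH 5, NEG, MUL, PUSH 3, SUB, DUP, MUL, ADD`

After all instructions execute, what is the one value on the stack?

59

PUSH 5  5
NEG     -5
PUSH 1  -5 1
PUSH 5  -5 1 5
NEG     -5 1 -5
MUL     -5 -5
PUSH 3  -5 -5 3
SUB     -5 -8
DUP     -5 -8 -8
MUL     -5 64
ADD     59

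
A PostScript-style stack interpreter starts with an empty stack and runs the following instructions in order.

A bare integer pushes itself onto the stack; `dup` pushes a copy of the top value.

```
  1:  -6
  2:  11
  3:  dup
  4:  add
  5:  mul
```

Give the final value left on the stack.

-6   [-6]
11   [-6, 11]
dup  [-6, 11, 11]
add  [-6, 22]
mul  [-132]

-132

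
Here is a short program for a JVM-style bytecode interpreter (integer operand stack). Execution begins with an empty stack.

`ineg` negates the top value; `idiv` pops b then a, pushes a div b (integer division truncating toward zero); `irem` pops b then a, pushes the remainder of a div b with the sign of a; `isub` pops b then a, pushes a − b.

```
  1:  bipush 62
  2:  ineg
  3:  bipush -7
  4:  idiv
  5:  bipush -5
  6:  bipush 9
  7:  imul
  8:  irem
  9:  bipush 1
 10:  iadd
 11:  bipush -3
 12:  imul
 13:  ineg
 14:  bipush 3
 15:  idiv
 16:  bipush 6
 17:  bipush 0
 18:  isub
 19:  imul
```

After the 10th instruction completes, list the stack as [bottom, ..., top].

bipush 62 : 62
ineg      : -62
bipush -7 : -62 -7
idiv      : 8
bipush -5 : 8 -5
bipush 9  : 8 -5 9
imul      : 8 -45
irem      : 8
bipush 1  : 8 1
iadd      : 9

[9]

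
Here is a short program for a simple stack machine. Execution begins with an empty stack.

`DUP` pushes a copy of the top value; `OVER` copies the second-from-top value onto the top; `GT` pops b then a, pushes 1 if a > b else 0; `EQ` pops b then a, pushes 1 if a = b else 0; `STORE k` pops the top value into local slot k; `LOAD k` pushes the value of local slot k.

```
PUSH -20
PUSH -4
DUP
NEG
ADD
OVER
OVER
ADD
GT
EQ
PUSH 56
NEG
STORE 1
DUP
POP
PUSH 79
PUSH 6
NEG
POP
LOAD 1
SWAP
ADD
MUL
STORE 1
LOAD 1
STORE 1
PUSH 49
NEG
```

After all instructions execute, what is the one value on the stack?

PUSH -20 → -20
PUSH -4  → -20 -4
DUP      → -20 -4 -4
NEG      → -20 -4 4
ADD      → -20 0
OVER     → -20 0 -20
OVER     → -20 0 -20 0
ADD      → -20 0 -20
GT       → -20 1
EQ       → 0
PUSH 56  → 0 56
NEG      → 0 -56
STORE 1  → 0
DUP      → 0 0
POP      → 0
PUSH 79  → 0 79
PUSH 6   → 0 79 6
NEG      → 0 79 -6
POP      → 0 79
LOAD 1   → 0 79 -56
SWAP     → 0 -56 79
ADD      → 0 23
MUL      → 0
STORE 1  → (empty)
LOAD 1   → 0
STORE 1  → (empty)
PUSH 49  → 49
NEG      → -49

-49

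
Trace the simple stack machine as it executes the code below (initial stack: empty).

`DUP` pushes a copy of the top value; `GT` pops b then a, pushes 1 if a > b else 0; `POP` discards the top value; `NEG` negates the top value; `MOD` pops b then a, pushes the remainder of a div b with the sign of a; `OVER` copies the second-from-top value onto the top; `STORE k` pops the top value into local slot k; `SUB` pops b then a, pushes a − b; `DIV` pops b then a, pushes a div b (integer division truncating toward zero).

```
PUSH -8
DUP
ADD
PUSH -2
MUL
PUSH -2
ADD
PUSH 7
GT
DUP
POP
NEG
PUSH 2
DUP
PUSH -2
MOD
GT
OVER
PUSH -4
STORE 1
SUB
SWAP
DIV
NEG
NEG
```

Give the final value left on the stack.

-2

PUSH -8 -> -8
DUP     -> -8 -8
ADD     -> -16
PUSH -2 -> -16 -2
MUL     -> 32
PUSH -2 -> 32 -2
ADD     -> 30
PUSH 7  -> 30 7
GT      -> 1
DUP     -> 1 1
POP     -> 1
NEG     -> -1
PUSH 2  -> -1 2
DUP     -> -1 2 2
PUSH -2 -> -1 2 2 -2
MOD     -> -1 2 0
GT      -> -1 1
OVER    -> -1 1 -1
PUSH -4 -> -1 1 -1 -4
STORE 1 -> -1 1 -1
SUB     -> -1 2
SWAP    -> 2 -1
DIV     -> -2
NEG     -> 2
NEG     -> -2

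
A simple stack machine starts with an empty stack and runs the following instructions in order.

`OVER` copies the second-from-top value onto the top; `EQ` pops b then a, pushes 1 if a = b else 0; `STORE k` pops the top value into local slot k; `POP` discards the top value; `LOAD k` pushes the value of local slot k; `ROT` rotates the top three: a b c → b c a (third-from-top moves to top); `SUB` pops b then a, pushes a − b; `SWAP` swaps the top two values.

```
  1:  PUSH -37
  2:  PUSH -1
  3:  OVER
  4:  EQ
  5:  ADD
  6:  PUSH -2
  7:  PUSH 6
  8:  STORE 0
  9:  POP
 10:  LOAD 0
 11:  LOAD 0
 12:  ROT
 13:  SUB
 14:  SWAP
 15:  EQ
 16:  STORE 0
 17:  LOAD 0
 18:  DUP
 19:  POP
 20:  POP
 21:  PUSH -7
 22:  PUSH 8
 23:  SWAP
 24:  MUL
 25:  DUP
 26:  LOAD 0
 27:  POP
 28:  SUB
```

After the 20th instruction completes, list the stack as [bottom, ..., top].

PUSH -37 : -37
PUSH -1  : -37 -1
OVER     : -37 -1 -37
EQ       : -37 0
ADD      : -37
PUSH -2  : -37 -2
PUSH 6   : -37 -2 6
STORE 0  : -37 -2
POP      : -37
LOAD 0   : -37 6
LOAD 0   : -37 6 6
ROT      : 6 6 -37
SUB      : 6 43
SWAP     : 43 6
EQ       : 0
STORE 0  : (empty)
LOAD 0   : 0
DUP      : 0 0
POP      : 0
POP      : (empty)

[]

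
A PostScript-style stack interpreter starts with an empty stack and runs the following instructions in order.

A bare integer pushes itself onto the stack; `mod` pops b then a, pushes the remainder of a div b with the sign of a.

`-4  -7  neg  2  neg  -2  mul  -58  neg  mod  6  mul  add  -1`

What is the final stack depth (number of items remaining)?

-4  : -4
-7  : -4 -7
neg : -4 7
2   : -4 7 2
neg : -4 7 -2
-2  : -4 7 -2 -2
mul : -4 7 4
-58 : -4 7 4 -58
neg : -4 7 4 58
mod : -4 7 4
6   : -4 7 4 6
mul : -4 7 24
add : -4 31
-1  : -4 31 -1

3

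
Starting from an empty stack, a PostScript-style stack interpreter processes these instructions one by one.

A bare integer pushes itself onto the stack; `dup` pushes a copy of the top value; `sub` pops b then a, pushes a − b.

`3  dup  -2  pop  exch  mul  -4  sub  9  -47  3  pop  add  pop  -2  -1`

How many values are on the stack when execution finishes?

3     3
dup   3 3
-2    3 3 -2
pop   3 3
exch  3 3
mul   9
-4    9 -4
sub   13
9     13 9
-47   13 9 -47
3     13 9 -47 3
pop   13 9 -47
add   13 -38
pop   13
-2    13 -2
-1    13 -2 -1

3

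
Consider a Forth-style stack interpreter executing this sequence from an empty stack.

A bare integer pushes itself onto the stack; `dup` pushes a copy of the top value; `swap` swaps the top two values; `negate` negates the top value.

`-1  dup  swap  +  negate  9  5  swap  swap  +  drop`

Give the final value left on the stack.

-1     → [-1]
dup    → [-1, -1]
swap   → [-1, -1]
+      → [-2]
negate → [2]
9      → [2, 9]
5      → [2, 9, 5]
swap   → [2, 5, 9]
swap   → [2, 9, 5]
+      → [2, 14]
drop   → [2]

2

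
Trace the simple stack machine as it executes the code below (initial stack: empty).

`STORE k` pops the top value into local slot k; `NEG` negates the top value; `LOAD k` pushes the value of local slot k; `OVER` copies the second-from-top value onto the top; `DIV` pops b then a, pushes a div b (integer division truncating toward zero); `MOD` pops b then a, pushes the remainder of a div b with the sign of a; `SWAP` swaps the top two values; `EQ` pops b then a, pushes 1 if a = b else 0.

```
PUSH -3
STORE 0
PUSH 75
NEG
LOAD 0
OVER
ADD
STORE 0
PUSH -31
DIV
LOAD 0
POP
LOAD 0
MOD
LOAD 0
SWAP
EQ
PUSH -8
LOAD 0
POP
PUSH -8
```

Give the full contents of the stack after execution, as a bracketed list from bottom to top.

[0, -8, -8]

PUSH -3  -> [-3]
STORE 0  -> []
PUSH 75  -> [75]
NEG      -> [-75]
LOAD 0   -> [-75, -3]
OVER     -> [-75, -3, -75]
ADD      -> [-75, -78]
STORE 0  -> [-75]
PUSH -31 -> [-75, -31]
DIV      -> [2]
LOAD 0   -> [2, -78]
POP      -> [2]
LOAD 0   -> [2, -78]
MOD      -> [2]
LOAD 0   -> [2, -78]
SWAP     -> [-78, 2]
EQ       -> [0]
PUSH -8  -> [0, -8]
LOAD 0   -> [0, -8, -78]
POP      -> [0, -8]
PUSH -8  -> [0, -8, -8]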